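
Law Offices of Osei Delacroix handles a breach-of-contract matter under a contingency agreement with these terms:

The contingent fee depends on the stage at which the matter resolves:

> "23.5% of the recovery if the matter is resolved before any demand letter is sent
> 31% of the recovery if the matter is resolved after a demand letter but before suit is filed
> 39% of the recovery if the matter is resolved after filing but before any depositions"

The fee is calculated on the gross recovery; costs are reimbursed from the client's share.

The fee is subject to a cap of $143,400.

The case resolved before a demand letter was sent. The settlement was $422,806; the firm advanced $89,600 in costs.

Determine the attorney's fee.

Fee base is the gross recovery, $422,806; costs are reimbursed separately.
The matter resolved before a demand letter was sent, so the 23.5% rate applies.
$422,806 × 23.5% = $99,359.41
$99,359.41 is under the $143,400 cap.

$99,359.41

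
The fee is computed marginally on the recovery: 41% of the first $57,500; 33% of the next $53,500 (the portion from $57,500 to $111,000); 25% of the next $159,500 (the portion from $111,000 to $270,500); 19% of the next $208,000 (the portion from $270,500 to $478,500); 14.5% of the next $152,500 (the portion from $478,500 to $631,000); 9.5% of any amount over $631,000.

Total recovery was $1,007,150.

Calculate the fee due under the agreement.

$178,471.75

First $57,500 at 41% = $23,575.00
Next $53,500 at 33% = $17,655.00
Next $159,500 at 25% = $39,875.00
Next $208,000 at 19% = $39,520.00
Next $152,500 at 14.5% = $22,112.50
Remaining $376,150 at 9.5% = $35,734.25
Fee: $23,575.00 + $17,655.00 + $39,875.00 + $39,520.00 + $22,112.50 + $35,734.25 = $178,471.75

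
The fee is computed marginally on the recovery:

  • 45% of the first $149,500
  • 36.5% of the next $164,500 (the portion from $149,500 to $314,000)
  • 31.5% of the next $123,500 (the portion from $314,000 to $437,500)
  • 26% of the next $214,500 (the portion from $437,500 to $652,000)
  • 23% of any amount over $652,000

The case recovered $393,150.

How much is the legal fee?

$152,249.75

First $149,500 at 45% = $67,275.00
Next $164,500 at 36.5% = $60,042.50
Remaining $79,150 at 31.5% = $24,932.25
Fee: $67,275.00 + $60,042.50 + $24,932.25 = $152,249.75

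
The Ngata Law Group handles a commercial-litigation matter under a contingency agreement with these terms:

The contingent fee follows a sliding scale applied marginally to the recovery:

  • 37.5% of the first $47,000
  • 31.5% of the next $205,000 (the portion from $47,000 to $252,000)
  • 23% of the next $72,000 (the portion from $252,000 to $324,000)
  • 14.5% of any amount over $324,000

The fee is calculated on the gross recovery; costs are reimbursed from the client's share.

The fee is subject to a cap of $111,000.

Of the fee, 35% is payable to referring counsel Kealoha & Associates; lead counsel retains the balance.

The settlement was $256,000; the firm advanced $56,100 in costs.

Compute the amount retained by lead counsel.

$54,028.00

Fee base is the gross recovery, $256,000; costs are reimbursed separately.
First $47,000 at 37.5% = $17,625.00
Next $205,000 at 31.5% = $64,575.00
Remaining $4,000 at 23% = $920.00
Fee: $17,625.00 + $64,575.00 + $920.00 = $83,120.00
$83,120.00 is under the $111,000 cap.
Referral share: 35% of $83,120.00 = $29,092.00; lead counsel retains $83,120.00 − $29,092.00 = $54,028.00.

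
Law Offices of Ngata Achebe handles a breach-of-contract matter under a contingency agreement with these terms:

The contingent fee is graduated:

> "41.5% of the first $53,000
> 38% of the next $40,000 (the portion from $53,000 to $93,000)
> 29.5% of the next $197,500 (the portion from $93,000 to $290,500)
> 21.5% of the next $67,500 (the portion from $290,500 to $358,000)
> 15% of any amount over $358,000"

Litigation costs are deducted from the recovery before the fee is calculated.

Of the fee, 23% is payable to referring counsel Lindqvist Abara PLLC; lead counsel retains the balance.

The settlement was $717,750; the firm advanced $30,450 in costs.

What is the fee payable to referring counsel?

Fee base (net of costs): $717,750 − $30,450 = $687,300
First $53,000 at 41.5% = $21,995.00
Next $40,000 at 38% = $15,200.00
Next $197,500 at 29.5% = $58,262.50
Next $67,500 at 21.5% = $14,512.50
Remaining $329,300 at 15% = $49,395.00
Fee: $21,995.00 + $15,200.00 + $58,262.50 + $14,512.50 + $49,395.00 = $159,365.00
Referral share: 23% of $159,365.00 = $36,653.95; lead counsel retains $159,365.00 − $36,653.95 = $122,711.05.

$36,653.95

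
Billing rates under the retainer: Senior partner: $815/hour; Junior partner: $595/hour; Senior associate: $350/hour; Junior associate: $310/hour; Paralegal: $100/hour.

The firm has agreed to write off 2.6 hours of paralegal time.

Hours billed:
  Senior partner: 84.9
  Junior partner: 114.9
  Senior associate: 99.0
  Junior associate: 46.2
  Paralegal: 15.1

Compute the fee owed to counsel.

Senior partner: 84.9 × $815 = $69,193.50
Junior partner: 114.9 × $595 = $68,365.50
Senior associate: 99.0 × $350 = $34,650.00
Junior associate: 46.2 × $310 = $14,322.00
Paralegal: 15.1 × $100 = $1,510.00
Subtotal: $188,041.00
Write-off: 2.6 × $100 = $260.00
Total: $188,041.00 − $260.00 = $187,781.00

$187,781.00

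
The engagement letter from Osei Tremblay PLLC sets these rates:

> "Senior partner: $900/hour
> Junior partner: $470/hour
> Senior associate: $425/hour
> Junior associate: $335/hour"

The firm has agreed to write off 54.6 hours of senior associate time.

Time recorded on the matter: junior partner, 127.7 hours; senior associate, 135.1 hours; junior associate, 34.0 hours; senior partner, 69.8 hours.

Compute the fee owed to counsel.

Senior partner: 69.8 × $900 = $62,820.00
Junior partner: 127.7 × $470 = $60,019.00
Senior associate: 135.1 × $425 = $57,417.50
Junior associate: 34.0 × $335 = $11,390.00
Subtotal: $191,646.50
Write-off: 54.6 × $425 = $23,205.00
Total: $191,646.50 − $23,205.00 = $168,441.50

$168,441.50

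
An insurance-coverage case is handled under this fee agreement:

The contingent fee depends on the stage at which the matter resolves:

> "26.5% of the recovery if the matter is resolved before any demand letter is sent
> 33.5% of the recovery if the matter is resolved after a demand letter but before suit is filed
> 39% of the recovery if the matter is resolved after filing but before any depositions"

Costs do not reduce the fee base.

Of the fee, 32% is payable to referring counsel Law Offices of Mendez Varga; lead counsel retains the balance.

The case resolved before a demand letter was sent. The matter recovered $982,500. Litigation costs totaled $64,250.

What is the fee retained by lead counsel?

$177,046.50

Fee base is the gross recovery, $982,500; costs are reimbursed separately.
The matter resolved before a demand letter was sent, so the 26.5% rate applies.
$982,500 × 26.5% = $260,362.50
Referral share: 32% of $260,362.50 = $83,316.00; lead counsel retains $260,362.50 − $83,316.00 = $177,046.50.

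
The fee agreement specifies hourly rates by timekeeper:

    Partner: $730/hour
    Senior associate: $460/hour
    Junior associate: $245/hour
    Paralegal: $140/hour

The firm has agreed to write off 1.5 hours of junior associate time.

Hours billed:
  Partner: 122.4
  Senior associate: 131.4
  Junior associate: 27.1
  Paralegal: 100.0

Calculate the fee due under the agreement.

Partner: 122.4 × $730 = $89,352.00
Senior associate: 131.4 × $460 = $60,444.00
Junior associate: 27.1 × $245 = $6,639.50
Paralegal: 100.0 × $140 = $14,000.00
Subtotal: $170,435.50
Write-off: 1.5 × $245 = $367.50
Total: $170,435.50 − $367.50 = $170,068.00

$170,068.00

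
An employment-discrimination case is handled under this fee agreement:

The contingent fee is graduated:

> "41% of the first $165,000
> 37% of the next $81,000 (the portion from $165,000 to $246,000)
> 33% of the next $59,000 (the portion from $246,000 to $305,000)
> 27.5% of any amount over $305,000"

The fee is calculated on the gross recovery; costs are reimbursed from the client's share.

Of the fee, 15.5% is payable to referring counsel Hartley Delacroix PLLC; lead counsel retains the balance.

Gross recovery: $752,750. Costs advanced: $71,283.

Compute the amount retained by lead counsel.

Fee base is the gross recovery, $752,750; costs are reimbursed separately.
First $165,000 at 41% = $67,650.00
Next $81,000 at 37% = $29,970.00
Next $59,000 at 33% = $19,470.00
Remaining $447,750 at 27.5% = $123,131.25
Fee: $67,650.00 + $29,970.00 + $19,470.00 + $123,131.25 = $240,221.25
Referral share: 15.5% of $240,221.25 = $37,234.29; lead counsel retains $240,221.25 − $37,234.29 = $202,986.96.

$202,986.96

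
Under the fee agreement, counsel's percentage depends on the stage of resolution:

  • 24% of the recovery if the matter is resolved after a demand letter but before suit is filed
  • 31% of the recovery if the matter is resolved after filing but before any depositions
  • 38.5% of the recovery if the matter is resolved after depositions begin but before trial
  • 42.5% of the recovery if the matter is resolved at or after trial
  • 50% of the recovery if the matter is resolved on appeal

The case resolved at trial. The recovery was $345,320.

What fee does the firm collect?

$146,761.00

The matter resolved at trial, so the 42.5% rate applies.
$345,320 × 42.5% = $146,761.00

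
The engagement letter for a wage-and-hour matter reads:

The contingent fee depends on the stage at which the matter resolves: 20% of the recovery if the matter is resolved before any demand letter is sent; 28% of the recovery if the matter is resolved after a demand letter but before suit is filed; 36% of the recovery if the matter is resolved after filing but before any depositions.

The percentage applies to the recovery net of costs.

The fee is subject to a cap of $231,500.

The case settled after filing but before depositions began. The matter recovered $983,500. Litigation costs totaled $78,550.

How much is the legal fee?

Fee base (net of costs): $983,500 − $78,550 = $904,950
The matter settled after filing but before depositions began, so the 36% rate applies.
$904,950 × 36% = $325,782.00
$325,782.00 exceeds the $231,500 cap, so the fee is capped at $231,500.00.

$231,500.00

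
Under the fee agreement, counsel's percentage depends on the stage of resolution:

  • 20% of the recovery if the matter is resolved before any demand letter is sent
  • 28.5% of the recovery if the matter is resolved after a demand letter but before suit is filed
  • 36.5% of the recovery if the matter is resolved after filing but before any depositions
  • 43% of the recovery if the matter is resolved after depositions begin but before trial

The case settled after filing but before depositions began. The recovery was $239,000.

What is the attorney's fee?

The matter settled after filing but before depositions began, so the 36.5% rate applies.
$239,000 × 36.5% = $87,235.00

$87,235.00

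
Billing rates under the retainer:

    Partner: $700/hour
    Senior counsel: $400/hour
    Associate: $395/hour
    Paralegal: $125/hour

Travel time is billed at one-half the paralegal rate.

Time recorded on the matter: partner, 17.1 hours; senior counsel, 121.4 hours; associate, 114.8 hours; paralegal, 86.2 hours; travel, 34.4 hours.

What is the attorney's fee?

Partner: 17.1 × $700 = $11,970.00
Senior counsel: 121.4 × $400 = $48,560.00
Associate: 114.8 × $395 = $45,346.00
Paralegal: 86.2 × $125 = $10,775.00
Subtotal: $11,970.00 + $48,560.00 + $45,346.00 + $10,775.00 = $116,651.00
Travel: 34.4 × ($125 ÷ 2) = 34.4 × $62.50 = $2,150.00
Total: $116,651.00 + $2,150.00 = $118,801.00

$118,801.00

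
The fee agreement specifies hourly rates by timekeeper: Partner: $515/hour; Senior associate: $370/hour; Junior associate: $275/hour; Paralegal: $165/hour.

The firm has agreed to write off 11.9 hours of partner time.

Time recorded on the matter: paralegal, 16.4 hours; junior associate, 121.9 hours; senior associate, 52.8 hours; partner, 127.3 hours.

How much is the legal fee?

$115,195.50

Partner: 127.3 × $515 = $65,559.50
Senior associate: 52.8 × $370 = $19,536.00
Junior associate: 121.9 × $275 = $33,522.50
Paralegal: 16.4 × $165 = $2,706.00
Subtotal: $121,324.00
Write-off: 11.9 × $515 = $6,128.50
Total: $121,324.00 − $6,128.50 = $115,195.50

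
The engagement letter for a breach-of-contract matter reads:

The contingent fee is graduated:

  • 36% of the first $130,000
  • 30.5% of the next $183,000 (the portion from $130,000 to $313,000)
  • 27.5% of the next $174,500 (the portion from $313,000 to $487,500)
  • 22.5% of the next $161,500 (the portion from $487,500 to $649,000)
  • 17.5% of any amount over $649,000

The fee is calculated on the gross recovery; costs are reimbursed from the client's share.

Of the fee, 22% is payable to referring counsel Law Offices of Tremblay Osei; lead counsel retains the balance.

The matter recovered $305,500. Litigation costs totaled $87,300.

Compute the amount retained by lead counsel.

$78,255.45

Fee base is the gross recovery, $305,500; costs are reimbursed separately.
First $130,000 at 36% = $46,800.00
Remaining $175,500 at 30.5% = $53,527.50
Fee: $46,800.00 + $53,527.50 = $100,327.50
Referral share: 22% of $100,327.50 = $22,072.05; lead counsel retains $100,327.50 − $22,072.05 = $78,255.45.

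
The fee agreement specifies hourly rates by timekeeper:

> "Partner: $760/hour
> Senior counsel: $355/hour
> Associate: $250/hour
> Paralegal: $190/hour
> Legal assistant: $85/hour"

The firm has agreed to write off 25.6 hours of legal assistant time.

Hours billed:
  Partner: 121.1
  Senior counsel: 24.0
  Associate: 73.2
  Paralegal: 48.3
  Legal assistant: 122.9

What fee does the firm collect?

$136,303.50

Partner: 121.1 × $760 = $92,036.00
Senior counsel: 24.0 × $355 = $8,520.00
Associate: 73.2 × $250 = $18,300.00
Paralegal: 48.3 × $190 = $9,177.00
Legal assistant: 122.9 × $85 = $10,446.50
Subtotal: $138,479.50
Write-off: 25.6 × $85 = $2,176.00
Total: $138,479.50 − $2,176.00 = $136,303.50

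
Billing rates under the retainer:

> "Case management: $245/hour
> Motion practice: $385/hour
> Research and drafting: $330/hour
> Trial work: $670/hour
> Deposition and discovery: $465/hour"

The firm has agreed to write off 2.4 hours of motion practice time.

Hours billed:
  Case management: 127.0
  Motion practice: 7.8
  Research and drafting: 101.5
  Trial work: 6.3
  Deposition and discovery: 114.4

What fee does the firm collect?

$124,106.00

Case management: 127.0 × $245 = $31,115.00
Motion practice: 7.8 × $385 = $3,003.00
Research and drafting: 101.5 × $330 = $33,495.00
Trial work: 6.3 × $670 = $4,221.00
Deposition and discovery: 114.4 × $465 = $53,196.00
Subtotal: $125,030.00
Write-off: 2.4 × $385 = $924.00
Total: $125,030.00 − $924.00 = $124,106.00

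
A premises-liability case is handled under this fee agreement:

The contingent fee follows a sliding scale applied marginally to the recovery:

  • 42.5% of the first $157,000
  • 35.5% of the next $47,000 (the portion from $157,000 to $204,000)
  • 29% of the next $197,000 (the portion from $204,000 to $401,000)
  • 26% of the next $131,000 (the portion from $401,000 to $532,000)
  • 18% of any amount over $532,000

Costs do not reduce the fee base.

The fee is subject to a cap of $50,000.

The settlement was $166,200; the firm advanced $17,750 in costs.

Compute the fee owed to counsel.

Fee base is the gross recovery, $166,200; costs are reimbursed separately.
First $157,000 at 42.5% = $66,725.00
Remaining $9,200 at 35.5% = $3,266.00
Fee: $66,725.00 + $3,266.00 = $69,991.00
$69,991.00 exceeds the $50,000 cap, so the fee is capped at $50,000.00.

$50,000.00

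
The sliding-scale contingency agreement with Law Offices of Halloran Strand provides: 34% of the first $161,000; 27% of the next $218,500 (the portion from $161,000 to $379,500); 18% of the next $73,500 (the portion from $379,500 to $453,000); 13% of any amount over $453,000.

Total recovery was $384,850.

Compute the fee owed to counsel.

$114,698.00

First $161,000 at 34% = $54,740.00
Next $218,500 at 27% = $58,995.00
Remaining $5,350 at 18% = $963.00
Fee: $54,740.00 + $58,995.00 + $963.00 = $114,698.00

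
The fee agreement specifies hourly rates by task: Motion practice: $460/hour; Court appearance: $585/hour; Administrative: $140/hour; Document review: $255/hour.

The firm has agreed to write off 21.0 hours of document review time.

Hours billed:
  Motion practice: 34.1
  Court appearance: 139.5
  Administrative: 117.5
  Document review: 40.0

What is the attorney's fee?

$118,588.50

Motion practice: 34.1 × $460 = $15,686.00
Court appearance: 139.5 × $585 = $81,607.50
Administrative: 117.5 × $140 = $16,450.00
Document review: 40.0 × $255 = $10,200.00
Subtotal: $123,943.50
Write-off: 21.0 × $255 = $5,355.00
Total: $123,943.50 − $5,355.00 = $118,588.50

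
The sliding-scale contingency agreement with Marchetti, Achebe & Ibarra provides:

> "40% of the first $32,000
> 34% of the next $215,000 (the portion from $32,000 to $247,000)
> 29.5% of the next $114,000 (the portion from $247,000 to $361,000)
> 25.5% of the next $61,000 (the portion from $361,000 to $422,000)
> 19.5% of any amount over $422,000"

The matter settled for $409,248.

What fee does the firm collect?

$131,833.24

First $32,000 at 40% = $12,800.00
Next $215,000 at 34% = $73,100.00
Next $114,000 at 29.5% = $33,630.00
Remaining $48,248 at 25.5% = $12,303.24
Fee: $12,800.00 + $73,100.00 + $33,630.00 + $12,303.24 = $131,833.24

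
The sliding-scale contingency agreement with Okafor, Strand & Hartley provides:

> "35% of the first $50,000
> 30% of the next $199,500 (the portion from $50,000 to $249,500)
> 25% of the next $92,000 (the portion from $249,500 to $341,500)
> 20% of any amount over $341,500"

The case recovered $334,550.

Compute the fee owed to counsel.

$98,612.50

First $50,000 at 35% = $17,500.00
Next $199,500 at 30% = $59,850.00
Remaining $85,050 at 25% = $21,262.50
Fee: $17,500.00 + $59,850.00 + $21,262.50 = $98,612.50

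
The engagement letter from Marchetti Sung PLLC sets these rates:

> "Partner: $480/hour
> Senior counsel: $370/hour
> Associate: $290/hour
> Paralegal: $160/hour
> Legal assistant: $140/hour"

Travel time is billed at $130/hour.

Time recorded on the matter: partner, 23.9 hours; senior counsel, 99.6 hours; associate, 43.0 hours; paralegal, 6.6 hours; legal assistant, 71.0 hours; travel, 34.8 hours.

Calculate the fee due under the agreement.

Partner: 23.9 × $480 = $11,472.00
Senior counsel: 99.6 × $370 = $36,852.00
Associate: 43.0 × $290 = $12,470.00
Paralegal: 6.6 × $160 = $1,056.00
Legal assistant: 71.0 × $140 = $9,940.00
Subtotal: $11,472.00 + $36,852.00 + $12,470.00 + $1,056.00 + $9,940.00 = $71,790.00
Travel: 34.8 × $130 = $4,524.00
Total: $71,790.00 + $4,524.00 = $76,314.00

$76,314.00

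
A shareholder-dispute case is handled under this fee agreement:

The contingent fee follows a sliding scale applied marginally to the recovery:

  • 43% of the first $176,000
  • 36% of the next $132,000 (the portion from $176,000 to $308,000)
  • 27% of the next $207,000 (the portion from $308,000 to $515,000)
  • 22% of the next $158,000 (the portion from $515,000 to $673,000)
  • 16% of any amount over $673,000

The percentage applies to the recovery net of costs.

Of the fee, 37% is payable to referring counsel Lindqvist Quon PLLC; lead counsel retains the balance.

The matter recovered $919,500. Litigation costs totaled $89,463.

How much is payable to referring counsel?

$88,421.09

Fee base (net of costs): $919,500 − $89,463 = $830,037
First $176,000 at 43% = $75,680.00
Next $132,000 at 36% = $47,520.00
Next $207,000 at 27% = $55,890.00
Next $158,000 at 22% = $34,760.00
Remaining $157,037 at 16% = $25,125.92
Fee: $75,680.00 + $47,520.00 + $55,890.00 + $34,760.00 + $25,125.92 = $238,975.92
Referral share: 37% of $238,975.92 = $88,421.09; lead counsel retains $238,975.92 − $88,421.09 = $150,554.83.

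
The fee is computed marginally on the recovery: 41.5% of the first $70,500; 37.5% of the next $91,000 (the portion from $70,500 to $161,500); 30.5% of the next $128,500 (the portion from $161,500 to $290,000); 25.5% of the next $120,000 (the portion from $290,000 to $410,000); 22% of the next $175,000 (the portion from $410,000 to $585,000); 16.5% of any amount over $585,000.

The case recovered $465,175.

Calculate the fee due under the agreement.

$145,313.50

First $70,500 at 41.5% = $29,257.50
Next $91,000 at 37.5% = $34,125.00
Next $128,500 at 30.5% = $39,192.50
Next $120,000 at 25.5% = $30,600.00
Remaining $55,175 at 22% = $12,138.50
Fee: $29,257.50 + $34,125.00 + $39,192.50 + $30,600.00 + $12,138.50 = $145,313.50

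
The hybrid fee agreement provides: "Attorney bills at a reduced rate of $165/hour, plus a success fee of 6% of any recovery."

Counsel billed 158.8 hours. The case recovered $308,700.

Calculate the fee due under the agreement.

Hourly: 158.8 × $165 = $26,202.00
Success fee: 6% of $308,700 = $18,522.00
Total: $26,202.00 + $18,522.00 = $44,724.00

$44,724.00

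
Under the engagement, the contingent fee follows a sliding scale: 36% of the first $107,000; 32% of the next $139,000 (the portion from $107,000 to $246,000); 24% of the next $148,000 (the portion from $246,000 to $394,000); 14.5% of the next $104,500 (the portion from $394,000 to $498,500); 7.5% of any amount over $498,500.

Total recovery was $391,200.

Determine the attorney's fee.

First $107,000 at 36% = $38,520.00
Next $139,000 at 32% = $44,480.00
Remaining $145,200 at 24% = $34,848.00
Fee: $38,520.00 + $44,480.00 + $34,848.00 = $117,848.00

$117,848.00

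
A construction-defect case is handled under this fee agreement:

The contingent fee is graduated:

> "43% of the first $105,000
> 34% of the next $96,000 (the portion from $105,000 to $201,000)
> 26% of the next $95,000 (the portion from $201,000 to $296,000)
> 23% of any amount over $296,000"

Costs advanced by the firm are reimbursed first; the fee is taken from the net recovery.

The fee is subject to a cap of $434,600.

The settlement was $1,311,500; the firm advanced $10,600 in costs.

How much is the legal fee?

Fee base (net of costs): $1,311,500 − $10,600 = $1,300,900
First $105,000 at 43% = $45,150.00
Next $96,000 at 34% = $32,640.00
Next $95,000 at 26% = $24,700.00
Remaining $1,004,900 at 23% = $231,127.00
Fee: $45,150.00 + $32,640.00 + $24,700.00 + $231,127.00 = $333,617.00
$333,617.00 is under the $434,600 cap.

$333,617.00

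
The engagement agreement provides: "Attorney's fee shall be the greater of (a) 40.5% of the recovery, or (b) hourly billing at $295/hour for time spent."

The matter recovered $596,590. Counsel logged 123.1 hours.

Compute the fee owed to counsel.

(a) 40.5% of $596,590 = $241,618.95
(b) 123.1 × $295 = $36,314.50
The greater is (a): $241,618.95.

$241,618.95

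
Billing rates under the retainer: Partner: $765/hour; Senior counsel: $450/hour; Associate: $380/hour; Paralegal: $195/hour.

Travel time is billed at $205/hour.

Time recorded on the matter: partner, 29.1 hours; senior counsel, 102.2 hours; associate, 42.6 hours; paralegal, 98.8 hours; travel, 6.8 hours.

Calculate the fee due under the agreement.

Partner: 29.1 × $765 = $22,261.50
Senior counsel: 102.2 × $450 = $45,990.00
Associate: 42.6 × $380 = $16,188.00
Paralegal: 98.8 × $195 = $19,266.00
Subtotal: $22,261.50 + $45,990.00 + $16,188.00 + $19,266.00 = $103,705.50
Travel: 6.8 × $205 = $1,394.00
Total: $103,705.50 + $1,394.00 = $105,099.50

$105,099.50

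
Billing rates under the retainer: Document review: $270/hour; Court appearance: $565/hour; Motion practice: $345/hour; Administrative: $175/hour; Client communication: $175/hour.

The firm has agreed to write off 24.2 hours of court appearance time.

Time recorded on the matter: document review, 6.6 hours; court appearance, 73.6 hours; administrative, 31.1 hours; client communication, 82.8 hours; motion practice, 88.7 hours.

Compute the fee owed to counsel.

$80,227.00

Document review: 6.6 × $270 = $1,782.00
Court appearance: 73.6 × $565 = $41,584.00
Motion practice: 88.7 × $345 = $30,601.50
Administrative: 31.1 × $175 = $5,442.50
Client communication: 82.8 × $175 = $14,490.00
Subtotal: $93,900.00
Write-off: 24.2 × $565 = $13,673.00
Total: $93,900.00 − $13,673.00 = $80,227.00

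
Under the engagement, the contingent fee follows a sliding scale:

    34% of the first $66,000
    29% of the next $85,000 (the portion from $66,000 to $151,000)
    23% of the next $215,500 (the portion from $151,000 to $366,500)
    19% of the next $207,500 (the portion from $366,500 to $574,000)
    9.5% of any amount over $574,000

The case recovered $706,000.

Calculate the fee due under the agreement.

$148,620.00

First $66,000 at 34% = $22,440.00
Next $85,000 at 29% = $24,650.00
Next $215,500 at 23% = $49,565.00
Next $207,500 at 19% = $39,425.00
Remaining $132,000 at 9.5% = $12,540.00
Fee: $22,440.00 + $24,650.00 + $49,565.00 + $39,425.00 + $12,540.00 = $148,620.00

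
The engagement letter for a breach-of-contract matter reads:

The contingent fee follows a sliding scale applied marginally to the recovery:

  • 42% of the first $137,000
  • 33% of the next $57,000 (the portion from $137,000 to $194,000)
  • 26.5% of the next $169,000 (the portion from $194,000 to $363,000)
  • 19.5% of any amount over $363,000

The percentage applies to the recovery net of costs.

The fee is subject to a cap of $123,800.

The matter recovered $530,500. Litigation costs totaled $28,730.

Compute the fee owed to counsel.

$123,800.00

Fee base (net of costs): $530,500 − $28,730 = $501,770
First $137,000 at 42% = $57,540.00
Next $57,000 at 33% = $18,810.00
Next $169,000 at 26.5% = $44,785.00
Remaining $138,770 at 19.5% = $27,060.15
Fee: $57,540.00 + $18,810.00 + $44,785.00 + $27,060.15 = $148,195.15
$148,195.15 exceeds the $123,800 cap, so the fee is capped at $123,800.00.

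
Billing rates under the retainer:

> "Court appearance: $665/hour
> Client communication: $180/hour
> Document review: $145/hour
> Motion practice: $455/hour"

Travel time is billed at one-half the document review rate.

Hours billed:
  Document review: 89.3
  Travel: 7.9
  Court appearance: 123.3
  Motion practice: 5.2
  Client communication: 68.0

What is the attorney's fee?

$110,121.75

Court appearance: 123.3 × $665 = $81,994.50
Client communication: 68.0 × $180 = $12,240.00
Document review: 89.3 × $145 = $12,948.50
Motion practice: 5.2 × $455 = $2,366.00
Subtotal: $81,994.50 + $12,240.00 + $12,948.50 + $2,366.00 = $109,549.00
Travel: 7.9 × ($145 ÷ 2) = 7.9 × $72.50 = $572.75
Total: $109,549.00 + $572.75 = $110,121.75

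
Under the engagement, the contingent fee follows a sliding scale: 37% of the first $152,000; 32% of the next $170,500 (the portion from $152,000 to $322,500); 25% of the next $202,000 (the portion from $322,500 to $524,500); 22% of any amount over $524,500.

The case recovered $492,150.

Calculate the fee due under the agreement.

$153,212.50

First $152,000 at 37% = $56,240.00
Next $170,500 at 32% = $54,560.00
Remaining $169,650 at 25% = $42,412.50
Fee: $56,240.00 + $54,560.00 + $42,412.50 = $153,212.50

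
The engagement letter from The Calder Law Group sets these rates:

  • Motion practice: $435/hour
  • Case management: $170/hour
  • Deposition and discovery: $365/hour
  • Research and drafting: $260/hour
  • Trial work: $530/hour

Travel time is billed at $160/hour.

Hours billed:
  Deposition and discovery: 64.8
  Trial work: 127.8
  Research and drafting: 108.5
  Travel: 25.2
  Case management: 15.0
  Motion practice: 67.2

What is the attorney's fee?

$155,410.00

Motion practice: 67.2 × $435 = $29,232.00
Case management: 15.0 × $170 = $2,550.00
Deposition and discovery: 64.8 × $365 = $23,652.00
Research and drafting: 108.5 × $260 = $28,210.00
Trial work: 127.8 × $530 = $67,734.00
Subtotal: $29,232.00 + $2,550.00 + $23,652.00 + $28,210.00 + $67,734.00 = $151,378.00
Travel: 25.2 × $160 = $4,032.00
Total: $151,378.00 + $4,032.00 = $155,410.00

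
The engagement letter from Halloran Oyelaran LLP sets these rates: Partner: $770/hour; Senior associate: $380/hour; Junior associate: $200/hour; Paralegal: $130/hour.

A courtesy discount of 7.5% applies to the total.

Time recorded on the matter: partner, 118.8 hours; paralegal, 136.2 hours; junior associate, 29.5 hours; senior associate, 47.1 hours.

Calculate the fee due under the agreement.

$123,006.50

Partner: 118.8 × $770 = $91,476.00
Senior associate: 47.1 × $380 = $17,898.00
Junior associate: 29.5 × $200 = $5,900.00
Paralegal: 136.2 × $130 = $17,706.00
Subtotal: $132,980.00
Less 7.5% discount: −$9,973.50
Total: $132,980.00 − $9,973.50 = $123,006.50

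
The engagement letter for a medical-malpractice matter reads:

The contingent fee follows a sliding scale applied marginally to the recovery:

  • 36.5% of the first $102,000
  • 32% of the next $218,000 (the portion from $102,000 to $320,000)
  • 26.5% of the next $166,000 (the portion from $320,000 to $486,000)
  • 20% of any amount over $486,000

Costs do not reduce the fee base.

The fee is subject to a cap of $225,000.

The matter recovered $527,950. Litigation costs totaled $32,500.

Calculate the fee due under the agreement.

Fee base is the gross recovery, $527,950; costs are reimbursed separately.
First $102,000 at 36.5% = $37,230.00
Next $218,000 at 32% = $69,760.00
Next $166,000 at 26.5% = $43,990.00
Remaining $41,950 at 20% = $8,390.00
Fee: $37,230.00 + $69,760.00 + $43,990.00 + $8,390.00 = $159,370.00
$159,370.00 is under the $225,000 cap.

$159,370.00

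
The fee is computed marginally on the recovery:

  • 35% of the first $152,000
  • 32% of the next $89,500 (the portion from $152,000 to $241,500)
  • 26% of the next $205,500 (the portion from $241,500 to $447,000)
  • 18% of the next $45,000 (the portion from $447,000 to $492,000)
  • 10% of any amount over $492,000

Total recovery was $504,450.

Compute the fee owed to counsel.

$144,615.00

First $152,000 at 35% = $53,200.00
Next $89,500 at 32% = $28,640.00
Next $205,500 at 26% = $53,430.00
Next $45,000 at 18% = $8,100.00
Remaining $12,450 at 10% = $1,245.00
Fee: $53,200.00 + $28,640.00 + $53,430.00 + $8,100.00 + $1,245.00 = $144,615.00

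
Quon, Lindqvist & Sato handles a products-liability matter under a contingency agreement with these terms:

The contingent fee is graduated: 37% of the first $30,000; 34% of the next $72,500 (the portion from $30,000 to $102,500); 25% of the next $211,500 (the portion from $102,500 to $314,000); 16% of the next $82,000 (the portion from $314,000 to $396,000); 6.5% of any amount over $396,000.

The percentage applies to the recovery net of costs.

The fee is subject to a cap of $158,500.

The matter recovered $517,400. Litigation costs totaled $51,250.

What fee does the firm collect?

Fee base (net of costs): $517,400 − $51,250 = $466,150
First $30,000 at 37% = $11,100.00
Next $72,500 at 34% = $24,650.00
Next $211,500 at 25% = $52,875.00
Next $82,000 at 16% = $13,120.00
Remaining $70,150 at 6.5% = $4,559.75
Fee: $11,100.00 + $24,650.00 + $52,875.00 + $13,120.00 + $4,559.75 = $106,304.75
$106,304.75 is under the $158,500 cap.

$106,304.75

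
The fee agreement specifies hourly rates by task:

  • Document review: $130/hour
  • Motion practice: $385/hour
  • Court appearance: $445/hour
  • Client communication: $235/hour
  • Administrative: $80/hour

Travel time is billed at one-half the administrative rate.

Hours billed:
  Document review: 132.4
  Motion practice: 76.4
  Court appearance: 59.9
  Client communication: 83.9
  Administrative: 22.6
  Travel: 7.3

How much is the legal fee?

$95,098.00

Document review: 132.4 × $130 = $17,212.00
Motion practice: 76.4 × $385 = $29,414.00
Court appearance: 59.9 × $445 = $26,655.50
Client communication: 83.9 × $235 = $19,716.50
Administrative: 22.6 × $80 = $1,808.00
Subtotal: $17,212.00 + $29,414.00 + $26,655.50 + $19,716.50 + $1,808.00 = $94,806.00
Travel: 7.3 × ($80 ÷ 2) = 7.3 × $40.00 = $292.00
Total: $94,806.00 + $292.00 = $95,098.00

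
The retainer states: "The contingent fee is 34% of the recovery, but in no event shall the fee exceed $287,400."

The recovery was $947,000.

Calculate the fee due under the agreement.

34% of $947,000 = $321,980.00
That exceeds the $287,400 cap, so the fee is capped at $287,400.

$287,400.00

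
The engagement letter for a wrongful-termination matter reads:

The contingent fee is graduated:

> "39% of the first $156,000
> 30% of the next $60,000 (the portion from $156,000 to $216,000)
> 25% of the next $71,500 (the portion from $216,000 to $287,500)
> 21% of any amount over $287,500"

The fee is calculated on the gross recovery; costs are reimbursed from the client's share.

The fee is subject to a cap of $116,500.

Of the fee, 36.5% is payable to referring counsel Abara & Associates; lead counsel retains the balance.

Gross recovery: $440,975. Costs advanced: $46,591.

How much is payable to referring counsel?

$42,522.50

Fee base is the gross recovery, $440,975; costs are reimbursed separately.
First $156,000 at 39% = $60,840.00
Next $60,000 at 30% = $18,000.00
Next $71,500 at 25% = $17,875.00
Remaining $153,475 at 21% = $32,229.75
Fee: $60,840.00 + $18,000.00 + $17,875.00 + $32,229.75 = $128,944.75
$128,944.75 exceeds the $116,500 cap, so the fee is capped at $116,500.00.
Referral share: 36.5% of $116,500.00 = $42,522.50; lead counsel retains $116,500.00 − $42,522.50 = $73,977.50.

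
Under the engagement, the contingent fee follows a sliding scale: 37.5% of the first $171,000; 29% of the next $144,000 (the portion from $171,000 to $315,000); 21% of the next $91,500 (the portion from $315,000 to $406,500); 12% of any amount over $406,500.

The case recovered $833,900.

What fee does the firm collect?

$176,388.00

First $171,000 at 37.5% = $64,125.00
Next $144,000 at 29% = $41,760.00
Next $91,500 at 21% = $19,215.00
Remaining $427,400 at 12% = $51,288.00
Fee: $64,125.00 + $41,760.00 + $19,215.00 + $51,288.00 = $176,388.00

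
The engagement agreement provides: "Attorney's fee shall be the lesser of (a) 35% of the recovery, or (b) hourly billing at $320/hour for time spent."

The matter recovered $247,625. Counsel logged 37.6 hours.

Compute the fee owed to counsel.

$12,032.00

(a) 35% of $247,625 = $86,668.75
(b) 37.6 × $320 = $12,032.00
The lesser is (b): $12,032.00.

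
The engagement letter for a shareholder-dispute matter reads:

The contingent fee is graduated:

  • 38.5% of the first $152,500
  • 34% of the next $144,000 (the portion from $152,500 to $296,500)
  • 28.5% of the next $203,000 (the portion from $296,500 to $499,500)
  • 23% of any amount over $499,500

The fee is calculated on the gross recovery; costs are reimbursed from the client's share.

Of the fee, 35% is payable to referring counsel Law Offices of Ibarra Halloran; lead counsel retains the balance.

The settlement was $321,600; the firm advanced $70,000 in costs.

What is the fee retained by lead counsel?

$74,636.90

Fee base is the gross recovery, $321,600; costs are reimbursed separately.
First $152,500 at 38.5% = $58,712.50
Next $144,000 at 34% = $48,960.00
Remaining $25,100 at 28.5% = $7,153.50
Fee: $58,712.50 + $48,960.00 + $7,153.50 = $114,826.00
Referral share: 35% of $114,826.00 = $40,189.10; lead counsel retains $114,826.00 − $40,189.10 = $74,636.90.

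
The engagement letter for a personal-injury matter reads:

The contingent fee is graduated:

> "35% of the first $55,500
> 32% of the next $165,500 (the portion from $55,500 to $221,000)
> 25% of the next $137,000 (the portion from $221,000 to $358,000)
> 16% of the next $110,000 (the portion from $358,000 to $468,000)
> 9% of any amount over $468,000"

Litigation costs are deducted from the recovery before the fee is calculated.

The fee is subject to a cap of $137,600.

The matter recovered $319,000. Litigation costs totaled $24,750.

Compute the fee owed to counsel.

Fee base (net of costs): $319,000 − $24,750 = $294,250
First $55,500 at 35% = $19,425.00
Next $165,500 at 32% = $52,960.00
Remaining $73,250 at 25% = $18,312.50
Fee: $19,425.00 + $52,960.00 + $18,312.50 = $90,697.50
$90,697.50 is under the $137,600 cap.

$90,697.50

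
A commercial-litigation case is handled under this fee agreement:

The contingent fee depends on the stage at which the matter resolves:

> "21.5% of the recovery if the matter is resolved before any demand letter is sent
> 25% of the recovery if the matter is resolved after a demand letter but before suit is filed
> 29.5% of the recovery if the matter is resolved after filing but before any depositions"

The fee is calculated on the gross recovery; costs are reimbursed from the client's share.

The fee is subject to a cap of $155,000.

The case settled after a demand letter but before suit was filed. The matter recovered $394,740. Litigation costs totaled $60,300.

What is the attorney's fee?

$98,685.00

Fee base is the gross recovery, $394,740; costs are reimbursed separately.
The matter settled after a demand letter but before suit was filed, so the 25% rate applies.
$394,740 × 25% = $98,685.00
$98,685.00 is under the $155,000 cap.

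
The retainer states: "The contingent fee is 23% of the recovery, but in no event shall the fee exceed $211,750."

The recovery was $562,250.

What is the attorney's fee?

$129,317.50

23% of $562,250 = $129,317.50
That is under the $211,750 cap.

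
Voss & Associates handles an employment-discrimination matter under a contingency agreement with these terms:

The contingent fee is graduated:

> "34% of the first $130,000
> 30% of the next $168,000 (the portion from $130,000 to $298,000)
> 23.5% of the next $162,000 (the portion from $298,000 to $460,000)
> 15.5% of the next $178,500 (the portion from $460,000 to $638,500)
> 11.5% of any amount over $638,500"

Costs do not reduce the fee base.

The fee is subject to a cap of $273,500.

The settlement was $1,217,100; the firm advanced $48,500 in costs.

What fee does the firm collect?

$226,876.50

Fee base is the gross recovery, $1,217,100; costs are reimbursed separately.
First $130,000 at 34% = $44,200.00
Next $168,000 at 30% = $50,400.00
Next $162,000 at 23.5% = $38,070.00
Next $178,500 at 15.5% = $27,667.50
Remaining $578,600 at 11.5% = $66,539.00
Fee: $44,200.00 + $50,400.00 + $38,070.00 + $27,667.50 + $66,539.00 = $226,876.50
$226,876.50 is under the $273,500 cap.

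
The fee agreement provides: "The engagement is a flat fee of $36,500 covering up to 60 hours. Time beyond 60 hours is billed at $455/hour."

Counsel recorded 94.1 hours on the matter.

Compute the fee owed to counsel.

$52,015.50

Flat fee: $36,500.00
Excess hours: 94.1 − 60 = 34.1
Overrun: 34.1 × $455 = $15,515.50
Total: $36,500.00 + $15,515.50 = $52,015.50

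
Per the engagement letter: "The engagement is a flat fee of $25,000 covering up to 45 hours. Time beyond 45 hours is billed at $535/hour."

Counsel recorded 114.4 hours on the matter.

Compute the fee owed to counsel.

Flat fee: $25,000.00
Excess hours: 114.4 − 45 = 69.4
Overrun: 69.4 × $535 = $37,129.00
Total: $25,000.00 + $37,129.00 = $62,129.00

$62,129.00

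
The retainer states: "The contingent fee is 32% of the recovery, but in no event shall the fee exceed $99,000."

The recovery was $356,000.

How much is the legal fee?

$99,000.00

32% of $356,000 = $113,920.00
That exceeds the $99,000 cap, so the fee is capped at $99,000.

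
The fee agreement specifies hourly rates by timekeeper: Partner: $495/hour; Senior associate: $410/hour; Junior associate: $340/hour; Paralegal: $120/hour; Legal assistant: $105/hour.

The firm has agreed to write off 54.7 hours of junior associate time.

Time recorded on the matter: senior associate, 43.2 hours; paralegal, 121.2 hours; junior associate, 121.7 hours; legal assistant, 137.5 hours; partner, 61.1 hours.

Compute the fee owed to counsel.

Partner: 61.1 × $495 = $30,244.50
Senior associate: 43.2 × $410 = $17,712.00
Junior associate: 121.7 × $340 = $41,378.00
Paralegal: 121.2 × $120 = $14,544.00
Legal assistant: 137.5 × $105 = $14,437.50
Subtotal: $118,316.00
Write-off: 54.7 × $340 = $18,598.00
Total: $118,316.00 − $18,598.00 = $99,718.00

$99,718.00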